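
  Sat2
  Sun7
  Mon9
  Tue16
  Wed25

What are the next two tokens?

Thu41 then Fri66

Day: runs through the weekdays Mon→Sun; Sat, Sun, Mon, Tue, Wed → Thu → Fri.
Second component goes 2, 7, 9, 16, 25 → 41 → 66 (each term is the sum of the two before it).
So the next two tokens are Thu41 and Fri66.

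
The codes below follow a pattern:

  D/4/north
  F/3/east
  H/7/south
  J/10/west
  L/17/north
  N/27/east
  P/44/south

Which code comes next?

Letter: letters move forward 2 places in the alphabet, so D, F, H, J, L, N, P → R.
Second component goes 4, 3, 7, 10, 17, 27, 44 → 71 (each term is the sum of the two before it).
Direction goes north, east, south, west, north, east, south → west (repeats north → east → south → west).
So the next code is R/71/west.

R/71/west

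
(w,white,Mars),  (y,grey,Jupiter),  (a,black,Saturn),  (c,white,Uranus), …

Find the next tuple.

(e,grey,Neptune)

Letter goes w, y, a, c → e (letters move forward 2 places in the alphabet, wrapping Z→A).
Shade: repeats white → grey → black, so white, grey, black, white → grey.
Planet — runs through the planets Mercury→Neptune: Mars, Jupiter, Saturn, Uranus → Neptune.
So the next tuple is (e,grey,Neptune).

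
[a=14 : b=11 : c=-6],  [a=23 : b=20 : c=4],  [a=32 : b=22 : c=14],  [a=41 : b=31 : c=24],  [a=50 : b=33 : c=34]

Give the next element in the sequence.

[a=59 : b=42 : c=44]

A: +9 each step; 14, 23, 32, 41, 50 → 59.
B: alternating steps +9, +2, +9, +2, …; 11, 20, 22, 31, 33 → 42.
C: -6, 4, 14, 24, 34 → 44 (+10 each step).
Combining the parts gives [a=59 : b=42 : c=44].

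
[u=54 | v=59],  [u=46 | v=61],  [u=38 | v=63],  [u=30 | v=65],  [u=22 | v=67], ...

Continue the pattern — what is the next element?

[u=14 | v=69]

U: −8 each step; 54, 46, 38, 30, 22 → 14.
V goes 59, 61, 63, 65, 67 → 69 (+2 each step).
Combining the parts gives [u=14 | v=69].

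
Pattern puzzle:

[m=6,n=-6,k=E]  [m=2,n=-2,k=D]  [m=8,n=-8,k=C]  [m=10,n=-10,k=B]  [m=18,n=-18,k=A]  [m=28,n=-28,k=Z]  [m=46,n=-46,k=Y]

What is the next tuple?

[m=74,n=-74,k=X]

For the m, each term is the sum of the two before it: 6, 2, 8, 10, 18, 28, 46 → 74.
N: always the negative of the m; -6, -2, -8, -10, -18, -28, -46 → -74.
K: letters move back 1 place in the alphabet, wrapping A→Z, so E, D, C, B, A, Z, Y → X.
Combining the parts gives [m=74,n=-74,k=X].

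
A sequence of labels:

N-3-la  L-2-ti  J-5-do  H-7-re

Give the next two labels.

Letter — letters move back 2 places in the alphabet: N, L, J, H → F → D.
Second component — each term is the sum of the two before it: 3, 2, 5, 7 → 12 → 19.
Note goes la, ti, do, re → mi → fa (runs through the solfège scale do→ti).
Putting the parts together: F-12-mi and then D-19-fa.

F-12-mi then D-19-fa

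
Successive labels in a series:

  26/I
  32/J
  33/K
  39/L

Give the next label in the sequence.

For the first component, alternating steps +6, +1, +6, +1, …: 26, 32, 33, 39 → 40.
Letter: I, J, K, L → M (letters move forward 1 place in the alphabet).
Combining the parts gives 40/M.

40/M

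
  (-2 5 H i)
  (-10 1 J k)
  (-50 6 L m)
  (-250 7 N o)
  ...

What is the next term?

(-1250 13 P q)

First part: ×5 each step; -2, -10, -50, -250 → -1250.
Second part goes 5, 1, 6, 7 → 13 (each term is the sum of the two before it).
First letter: H, J, L, N → P (letters move forward 2 places in the alphabet).
Second letter: i, k, m, o → q (letters move forward 2 places in the alphabet).
So the next term is (-1250 13 P q).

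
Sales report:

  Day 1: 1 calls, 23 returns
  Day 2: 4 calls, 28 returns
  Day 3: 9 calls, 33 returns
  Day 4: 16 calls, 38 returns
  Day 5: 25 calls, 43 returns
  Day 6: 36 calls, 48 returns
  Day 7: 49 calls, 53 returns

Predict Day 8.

64 calls, 58 returns

Calls — perfect squares: 1², 2², 3², …: 1, 4, 9, 16, 25, 36, 49 → 64.
Returns: +5 each step; 23, 28, 33, 38, 43, 48, 53 → 58.
Combining the parts gives 64 calls, 58 returns.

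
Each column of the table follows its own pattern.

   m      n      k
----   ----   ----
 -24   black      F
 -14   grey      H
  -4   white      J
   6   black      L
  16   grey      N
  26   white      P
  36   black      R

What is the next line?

Column m — +10 each step: -24, -14, -4, 6, 16, 26, 36 → 46.
Column n: repeats black → grey → white; black, grey, white, black, grey, white, black → grey.
Column k: letters move forward 2 places in the alphabet, so F, H, J, L, N, P, R → T.
So the next line is 46  grey  T.

46  grey  T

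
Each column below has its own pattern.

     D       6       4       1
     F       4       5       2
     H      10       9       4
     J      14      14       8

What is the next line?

L  24  23  16

Letter: D, F, H, J → L (letters move forward 2 places in the alphabet).
Second component: each term is the sum of the two before it; 6, 4, 10, 14 → 24.
Third component: each term is the sum of the two before it, so 4, 5, 9, 14 → 23.
Fourth component goes 1, 2, 4, 8 → 16 (×2 each step).
So the next line is L  24  23  16.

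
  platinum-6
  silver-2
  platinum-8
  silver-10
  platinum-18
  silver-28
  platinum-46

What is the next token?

silver-74

For the metal, alternates platinum ↔ silver: platinum, silver, platinum, silver, platinum, silver, platinum → silver.
Second component — each term is the sum of the two before it: 6, 2, 8, 10, 18, 28, 46 → 74.
Putting it together: silver-74.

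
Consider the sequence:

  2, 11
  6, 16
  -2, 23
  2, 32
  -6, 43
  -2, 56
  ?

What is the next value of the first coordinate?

For the first coordinate, alternating steps +4, −8, +4, −8, …: 2, 6, -2, 2, -6, -2 → -10.
For the second coordinate, differences are 5, 7, 9, … (increasing by 2 each time): 11, 16, 23, 32, 43, 56 → 71.

-10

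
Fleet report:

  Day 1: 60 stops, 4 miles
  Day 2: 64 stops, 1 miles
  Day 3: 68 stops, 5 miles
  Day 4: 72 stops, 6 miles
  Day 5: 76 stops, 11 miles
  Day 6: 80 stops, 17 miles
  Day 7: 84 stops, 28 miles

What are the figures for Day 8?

88 stops, 45 miles

For the stops, +4 each step: 60, 64, 68, 72, 76, 80, 84 → 88.
Miles: 4, 1, 5, 6, 11, 17, 28 → 45 (each term is the sum of the two before it).
Putting it together: 88 stops, 45 miles.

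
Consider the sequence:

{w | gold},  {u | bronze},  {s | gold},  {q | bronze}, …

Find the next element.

Letter: w, u, s, q → o (letters move back 2 places in the alphabet).
Rank: gold, bronze, gold, bronze → gold (alternates gold ↔ bronze).
So the next element is {o | gold}.

{o | gold}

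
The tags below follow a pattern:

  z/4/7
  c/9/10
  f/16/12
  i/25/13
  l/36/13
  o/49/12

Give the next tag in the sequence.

r/64/10

Letter goes z, c, f, i, l, o → r (letters move forward 3 places in the alphabet, wrapping Z→A).
Second component — perfect squares: 2², 3², 4², …: 4, 9, 16, 25, 36, 49 → 64.
For the third component, differences are 3, 2, 1, … (decreasing by 1 each time): 7, 10, 12, 13, 13, 12 → 10.
So the next tag is r/64/10.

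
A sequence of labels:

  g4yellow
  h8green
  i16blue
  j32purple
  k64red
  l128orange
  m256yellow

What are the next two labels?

n512green, o1024blue

Letter: g, h, i, j, k, l, m → n → o (letters move forward 1 place in the alphabet).
Second component: ×2 each step, so 4, 8, 16, 32, 64, 128, 256 → 512 → 1024.
Colour: repeats yellow → green → blue → purple → red → orange; yellow, green, blue, purple, red, orange, yellow → green → blue.
So the next two labels are n512green and o1024blue.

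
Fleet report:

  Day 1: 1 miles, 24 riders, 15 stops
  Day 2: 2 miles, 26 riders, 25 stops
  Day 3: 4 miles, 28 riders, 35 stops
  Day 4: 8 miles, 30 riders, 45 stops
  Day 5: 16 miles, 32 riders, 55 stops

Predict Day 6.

32 miles, 34 riders, 65 stops

For the miles, ×2 each step: 1, 2, 4, 8, 16 → 32.
Riders goes 24, 26, 28, 30, 32 → 34 (+2 each step).
Stops: +10 each step, so 15, 25, 35, 45, 55 → 65.
Putting it together: 32 miles, 34 riders, 65 stops.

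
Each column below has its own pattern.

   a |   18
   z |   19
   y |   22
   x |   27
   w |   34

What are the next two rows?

Letter: letters move back 1 place in the alphabet, wrapping A→Z; a, z, y, x, w → v → u.
Second component — differences are 1, 3, 5, … (increasing by 2 each time): 18, 19, 22, 27, 34 → 43 → 54.
Putting the parts together: v  43 and then u  54.

v  43; u  54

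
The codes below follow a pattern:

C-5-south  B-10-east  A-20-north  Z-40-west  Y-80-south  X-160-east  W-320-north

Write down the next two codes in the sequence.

Letter: C, B, A, Z, Y, X, W → V → U (letters move back 1 place in the alphabet, wrapping A→Z).
Second component: 5, 10, 20, 40, 80, 160, 320 → 640 → 1280 (×2 each step).
Direction: south, east, north, west, south, east, north → west → south (repeats south → east → north → west).
Putting the parts together: V-640-west and then U-1280-south.

V-640-west then U-1280-south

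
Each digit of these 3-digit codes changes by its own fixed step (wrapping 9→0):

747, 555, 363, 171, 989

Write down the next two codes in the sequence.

First digit: −2 each step, mod 10, so 7, 5, 3, 1, 9 → 7 → 5.
Second digit — +1 each step, mod 10: 4, 5, 6, 7, 8 → 9 → 0.
Third digit goes 7, 5, 3, 1, 9 → 7 → 5 (−2 each step, mod 10).
Putting the parts together: 797 and then 505.

797 then 505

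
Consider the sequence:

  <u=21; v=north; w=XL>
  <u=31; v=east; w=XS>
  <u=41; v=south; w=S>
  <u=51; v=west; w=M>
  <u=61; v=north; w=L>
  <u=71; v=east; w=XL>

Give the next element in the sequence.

For the u, +10 each step: 21, 31, 41, 51, 61, 71 → 81.
V: north, east, south, west, north, east → south (repeats north → east → south → west).
W: repeats XL → XS → S → M → L, so XL, XS, S, M, L, XL → XS.
So the next element is <u=81; v=south; w=XS>.

<u=81; v=south; w=XS>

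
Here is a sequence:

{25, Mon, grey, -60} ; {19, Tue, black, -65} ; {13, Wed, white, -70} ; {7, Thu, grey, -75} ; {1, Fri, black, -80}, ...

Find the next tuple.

{-5, Sat, white, -85}

First part goes 25, 19, 13, 7, 1 → -5 (−6 each step).
Day: Mon, Tue, Wed, Thu, Fri → Sat (runs through the weekdays Mon→Sun).
Shade: repeats grey → black → white; grey, black, white, grey, black → white.
Fourth part: −5 each step; -60, -65, -70, -75, -80 → -85.
Combining the parts gives {-5, Sat, white, -85}.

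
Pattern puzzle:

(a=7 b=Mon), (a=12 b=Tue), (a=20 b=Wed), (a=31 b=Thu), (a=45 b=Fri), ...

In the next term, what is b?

Sat

For the b, runs through the weekdays Mon→Sun: Mon, Tue, Wed, Thu, Fri → Sat.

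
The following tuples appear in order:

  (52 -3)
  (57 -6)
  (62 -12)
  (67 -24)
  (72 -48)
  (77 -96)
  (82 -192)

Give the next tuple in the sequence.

(87 -384)

For the first component, +5 each step: 52, 57, 62, 67, 72, 77, 82 → 87.
Second component: -3, -6, -12, -24, -48, -96, -192 → -384 (×2 each step).
So the next tuple is (87 -384).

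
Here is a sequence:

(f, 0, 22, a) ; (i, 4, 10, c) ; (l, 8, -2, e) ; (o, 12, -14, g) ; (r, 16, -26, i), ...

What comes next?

(u, 20, -38, k)

First letter: letters move forward 3 places in the alphabet; f, i, l, o, r → u.
Second coordinate — +4 each step: 0, 4, 8, 12, 16 → 20.
Third coordinate: −12 each step, so 22, 10, -2, -14, -26 → -38.
For the second letter, letters move forward 2 places in the alphabet: a, c, e, g, i → k.
Putting it together: (u, 20, -38, k).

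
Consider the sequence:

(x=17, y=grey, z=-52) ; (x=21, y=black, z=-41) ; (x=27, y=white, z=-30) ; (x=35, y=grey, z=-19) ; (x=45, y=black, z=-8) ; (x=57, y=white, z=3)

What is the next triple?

For the x, differences are 4, 6, 8, … (increasing by 2 each time): 17, 21, 27, 35, 45, 57 → 71.
For the y, repeats grey → black → white: grey, black, white, grey, black, white → grey.
Z: +11 each step, so -52, -41, -30, -19, -8, 3 → 14.
Putting it together: (x=71, y=grey, z=14).

(x=71, y=grey, z=14)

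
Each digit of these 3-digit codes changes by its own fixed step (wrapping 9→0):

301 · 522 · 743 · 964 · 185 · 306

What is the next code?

First digit: +2 each step, mod 10, so 3, 5, 7, 9, 1, 3 → 5.
Second digit: 0, 2, 4, 6, 8, 0 → 2 (+2 each step, mod 10).
Third digit goes 1, 2, 3, 4, 5, 6 → 7 (+1 each step, mod 10).
So the next code is 527.

527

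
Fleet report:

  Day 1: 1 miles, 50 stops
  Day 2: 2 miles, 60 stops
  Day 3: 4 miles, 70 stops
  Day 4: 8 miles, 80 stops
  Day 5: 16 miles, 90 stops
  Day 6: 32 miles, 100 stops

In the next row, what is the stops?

110

Stops: 50, 60, 70, 80, 90, 100 → 110 (+10 each step).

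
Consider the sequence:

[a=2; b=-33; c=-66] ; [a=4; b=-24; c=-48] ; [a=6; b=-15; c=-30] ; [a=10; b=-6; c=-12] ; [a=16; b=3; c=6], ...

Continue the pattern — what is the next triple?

[a=26; b=12; c=24]

For the a, each term is the sum of the two before it: 2, 4, 6, 10, 16 → 26.
B — +9 each step: -33, -24, -15, -6, 3 → 12.
C — always 2 × the b: -66, -48, -30, -12, 6 → 24.
Putting it together: [a=26; b=12; c=24].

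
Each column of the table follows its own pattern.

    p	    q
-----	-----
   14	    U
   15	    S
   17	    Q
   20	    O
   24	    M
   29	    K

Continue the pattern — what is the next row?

Column p: differences are 1, 2, 3, … (increasing by 1 each time); 14, 15, 17, 20, 24, 29 → 35.
Column q — letters move back 2 places in the alphabet: U, S, Q, O, M, K → I.
So the next row is 35  I.

35  I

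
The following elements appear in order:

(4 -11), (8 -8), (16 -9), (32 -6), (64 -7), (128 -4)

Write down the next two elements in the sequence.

First coordinate: ×2 each step, so 4, 8, 16, 32, 64, 128 → 256 → 512.
For the second coordinate, alternating steps +3, −1, +3, −1, …: -11, -8, -9, -6, -7, -4 → -5 → -2.
So the next two elements are (256 -5) and (512 -2).

(256 -5), (512 -2)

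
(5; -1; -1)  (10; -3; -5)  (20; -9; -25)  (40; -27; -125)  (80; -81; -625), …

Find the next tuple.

First part: ×2 each step; 5, 10, 20, 40, 80 → 160.
Second part goes -1, -3, -9, -27, -81 → -243 (×3 each step).
Third part: ×5 each step; -1, -5, -25, -125, -625 → -3125.
Combining the parts gives (160; -243; -3125).

(160; -243; -3125)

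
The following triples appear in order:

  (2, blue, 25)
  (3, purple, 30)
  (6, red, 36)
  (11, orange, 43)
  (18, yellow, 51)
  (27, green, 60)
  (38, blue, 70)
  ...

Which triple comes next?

(51, purple, 81)

First component — differences are 1, 3, 5, … (increasing by 2 each time): 2, 3, 6, 11, 18, 27, 38 → 51.
Colour goes blue, purple, red, orange, yellow, green, blue → purple (repeats blue → purple → red → orange → yellow → green).
Third component: differences are 5, 6, 7, … (increasing by 1 each time), so 25, 30, 36, 43, 51, 60, 70 → 81.
So the next triple is (51, purple, 81).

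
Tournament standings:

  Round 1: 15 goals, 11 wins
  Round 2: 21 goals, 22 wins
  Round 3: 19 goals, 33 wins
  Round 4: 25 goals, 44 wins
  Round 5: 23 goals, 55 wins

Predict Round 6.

Goals — alternating steps +6, −2, +6, −2, …: 15, 21, 19, 25, 23 → 29.
For the wins, +11 each step: 11, 22, 33, 44, 55 → 66.
Putting it together: 29 goals, 66 wins.

29 goals, 66 wins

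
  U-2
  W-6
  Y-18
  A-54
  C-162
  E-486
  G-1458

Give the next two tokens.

I-4374, K-13122

Letter — letters move forward 2 places in the alphabet, wrapping Z→A: U, W, Y, A, C, E, G → I → K.
Second component — ×3 each step: 2, 6, 18, 54, 162, 486, 1458 → 4374 → 13122.
So the next two tokens are I-4374 and K-13122.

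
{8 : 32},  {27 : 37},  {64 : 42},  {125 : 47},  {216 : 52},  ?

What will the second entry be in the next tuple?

57

First entry goes 8, 27, 64, 125, 216 → 343 (perfect cubes: 2³, 3³, 4³, …).
Second entry: +5 each step; 32, 37, 42, 47, 52 → 57.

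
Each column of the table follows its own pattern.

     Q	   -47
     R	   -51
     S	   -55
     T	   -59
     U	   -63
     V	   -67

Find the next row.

Letter goes Q, R, S, T, U, V → W (letters move forward 1 place in the alphabet).
Second component goes -47, -51, -55, -59, -63, -67 → -71 (−4 each step).
Combining the parts gives W  -71.

W  -71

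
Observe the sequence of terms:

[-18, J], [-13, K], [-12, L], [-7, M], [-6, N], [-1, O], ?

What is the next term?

First value goes -18, -13, -12, -7, -6, -1 → 0 (alternating steps +5, +1, +5, +1, …).
For the letter, letters move forward 1 place in the alphabet: J, K, L, M, N, O → P.
Putting it together: [0, P].

[0, P]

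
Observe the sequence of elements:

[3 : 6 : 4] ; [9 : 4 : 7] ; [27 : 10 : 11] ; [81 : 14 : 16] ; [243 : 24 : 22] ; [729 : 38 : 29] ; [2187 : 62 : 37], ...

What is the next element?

[6561 : 100 : 46]

First component: 3, 9, 27, 81, 243, 729, 2187 → 6561 (×3 each step).
Second component: 6, 4, 10, 14, 24, 38, 62 → 100 (each term is the sum of the two before it).
Third component: differences are 3, 4, 5, … (increasing by 1 each time), so 4, 7, 11, 16, 22, 29, 37 → 46.
Putting it together: [6561 : 100 : 46].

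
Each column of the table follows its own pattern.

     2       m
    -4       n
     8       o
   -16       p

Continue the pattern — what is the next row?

First component: 2, -4, 8, -16 → 32 (×(-2) each step).
Letter: letters move forward 1 place in the alphabet, so m, n, o, p → q.
Combining the parts gives 32  q.

32  q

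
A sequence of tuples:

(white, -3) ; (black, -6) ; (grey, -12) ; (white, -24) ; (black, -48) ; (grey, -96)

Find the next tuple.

Shade: repeats white → black → grey, so white, black, grey, white, black, grey → white.
Second slot goes -3, -6, -12, -24, -48, -96 → -192 (×2 each step).
So the next tuple is (white, -192).

(white, -192)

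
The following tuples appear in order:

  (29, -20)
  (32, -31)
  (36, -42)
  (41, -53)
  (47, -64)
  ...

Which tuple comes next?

(54, -75)

First entry: 29, 32, 36, 41, 47 → 54 (differences are 3, 4, 5, … (increasing by 1 each time)).
Second entry: −11 each step, so -20, -31, -42, -53, -64 → -75.
Combining the parts gives (54, -75).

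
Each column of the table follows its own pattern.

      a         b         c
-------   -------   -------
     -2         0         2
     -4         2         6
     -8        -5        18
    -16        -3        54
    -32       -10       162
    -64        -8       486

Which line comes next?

For the column a, ×2 each step: -2, -4, -8, -16, -32, -64 → -128.
Column b — alternating steps +2, −7, +2, −7, …: 0, 2, -5, -3, -10, -8 → -15.
Column c: 2, 6, 18, 54, 162, 486 → 1458 (×3 each step).
Putting it together: -128  -15  1458.

-128  -15  1458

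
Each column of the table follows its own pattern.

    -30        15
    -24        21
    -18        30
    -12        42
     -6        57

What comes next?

First component: +6 each step, so -30, -24, -18, -12, -6 → 0.
Second component: differences are 6, 9, 12, … (increasing by 3 each time); 15, 21, 30, 42, 57 → 75.
Combining the parts gives 0  75.

0  75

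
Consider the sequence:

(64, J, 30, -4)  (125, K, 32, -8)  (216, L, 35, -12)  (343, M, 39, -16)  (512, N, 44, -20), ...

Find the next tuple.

For the first coordinate, perfect cubes: 4³, 5³, 6³, …: 64, 125, 216, 343, 512 → 729.
Letter: J, K, L, M, N → O (letters move forward 1 place in the alphabet).
Third coordinate goes 30, 32, 35, 39, 44 → 50 (differences are 2, 3, 4, … (increasing by 1 each time)).
For the fourth coordinate, −4 each step: -4, -8, -12, -16, -20 → -24.
Combining the parts gives (729, O, 50, -24).

(729, O, 50, -24)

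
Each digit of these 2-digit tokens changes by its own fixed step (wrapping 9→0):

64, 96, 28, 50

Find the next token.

82

For the first digit, +3 each step, mod 10: 6, 9, 2, 5 → 8.
Second digit: +2 each step, mod 10; 4, 6, 8, 0 → 2.
So the next token is 82.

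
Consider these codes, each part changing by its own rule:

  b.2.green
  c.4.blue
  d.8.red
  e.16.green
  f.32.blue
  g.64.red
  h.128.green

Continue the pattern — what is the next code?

i.256.blue

Letter — letters move forward 1 place in the alphabet: b, c, d, e, f, g, h → i.
Second component goes 2, 4, 8, 16, 32, 64, 128 → 256 (×2 each step).
Colour: green, blue, red, green, blue, red, green → blue (repeats green → blue → red).
Putting it together: i.256.blue.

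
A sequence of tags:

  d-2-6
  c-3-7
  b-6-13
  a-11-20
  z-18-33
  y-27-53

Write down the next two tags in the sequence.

x-38-86 then w-51-139

Letter: d, c, b, a, z, y → x → w (letters move back 1 place in the alphabet, wrapping A→Z).
Second component: differences are 1, 3, 5, … (increasing by 2 each time), so 2, 3, 6, 11, 18, 27 → 38 → 51.
Third component goes 6, 7, 13, 20, 33, 53 → 86 → 139 (each term is the sum of the two before it).
So the next two tags are x-38-86 and w-51-139.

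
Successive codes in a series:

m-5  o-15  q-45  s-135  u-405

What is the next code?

Letter: letters move forward 2 places in the alphabet, so m, o, q, s, u → w.
Second component — ×3 each step: 5, 15, 45, 135, 405 → 1215.
Putting it together: w-1215.

w-1215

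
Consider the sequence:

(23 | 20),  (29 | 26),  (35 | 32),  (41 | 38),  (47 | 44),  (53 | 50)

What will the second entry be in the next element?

56

First entry: +6 each step; 23, 29, 35, 41, 47, 53 → 59.
For the second entry, always 3 less than the first entry: 20, 26, 32, 38, 44, 50 → 56.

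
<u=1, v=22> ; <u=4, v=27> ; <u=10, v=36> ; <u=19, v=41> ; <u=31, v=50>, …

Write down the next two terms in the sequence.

<u=46, v=55>, <u=64, v=64>

U — differences are 3, 6, 9, … (increasing by 3 each time): 1, 4, 10, 19, 31 → 46 → 64.
V: 22, 27, 36, 41, 50 → 55 → 64 (alternating steps +5, +9, +5, +9, …).
Putting the parts together: <u=46, v=55> and then <u=64, v=64>.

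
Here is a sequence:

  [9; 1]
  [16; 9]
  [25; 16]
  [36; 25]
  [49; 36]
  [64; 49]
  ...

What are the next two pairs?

First part: perfect squares: 3², 4², 5², …; 9, 16, 25, 36, 49, 64 → 81 → 100.
Second part: 1, 9, 16, 25, 36, 49 → 64 → 81 (always the previous value of the first part).
So the next two pairs are [81; 64] and [100; 81].

[81; 64], [100; 81]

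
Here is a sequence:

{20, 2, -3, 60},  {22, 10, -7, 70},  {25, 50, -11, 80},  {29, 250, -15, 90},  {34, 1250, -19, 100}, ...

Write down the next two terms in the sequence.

First entry goes 20, 22, 25, 29, 34 → 40 → 47 (differences are 2, 3, 4, … (increasing by 1 each time)).
For the second entry, ×5 each step: 2, 10, 50, 250, 1250 → 6250 → 31250.
Third entry: −4 each step, so -3, -7, -11, -15, -19 → -23 → -27.
Fourth entry goes 60, 70, 80, 90, 100 → 110 → 120 (+10 each step).
Putting the parts together: {40, 6250, -23, 110} and then {47, 31250, -27, 120}.

{40, 6250, -23, 110}, {47, 31250, -27, 120}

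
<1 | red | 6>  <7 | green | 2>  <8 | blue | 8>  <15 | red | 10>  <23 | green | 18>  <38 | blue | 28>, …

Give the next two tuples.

First component: each term is the sum of the two before it; 1, 7, 8, 15, 23, 38 → 61 → 99.
For the colour, repeats red → green → blue: red, green, blue, red, green, blue → red → green.
Third component: each term is the sum of the two before it, so 6, 2, 8, 10, 18, 28 → 46 → 74.
Putting the parts together: <61 | red | 46> and then <99 | green | 74>.

<61 | red | 46>, <99 | green | 74>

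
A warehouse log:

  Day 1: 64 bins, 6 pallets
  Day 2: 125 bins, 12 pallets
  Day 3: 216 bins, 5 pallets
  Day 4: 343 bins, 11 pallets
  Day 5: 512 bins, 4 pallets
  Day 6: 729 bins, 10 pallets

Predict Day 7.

Bins: perfect cubes: 4³, 5³, 6³, …; 64, 125, 216, 343, 512, 729 → 1000.
Pallets: alternating steps +6, −7, +6, −7, …; 6, 12, 5, 11, 4, 10 → 3.
Combining the parts gives 1000 bins, 3 pallets.

1000 bins, 3 pallets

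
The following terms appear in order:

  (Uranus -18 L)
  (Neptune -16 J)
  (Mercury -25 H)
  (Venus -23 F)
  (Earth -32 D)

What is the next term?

(Mars -30 B)

For the planet, runs through the planets Mercury→Neptune: Uranus, Neptune, Mercury, Venus, Earth → Mars.
Second slot — alternating steps +2, −9, +2, −9, …: -18, -16, -25, -23, -32 → -30.
For the letter, letters move back 2 places in the alphabet: L, J, H, F, D → B.
Putting it together: (Mars -30 B).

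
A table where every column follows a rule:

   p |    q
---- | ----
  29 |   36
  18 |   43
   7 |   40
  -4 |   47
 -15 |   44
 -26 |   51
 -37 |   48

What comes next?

-48  55

Column p: −11 each step, so 29, 18, 7, -4, -15, -26, -37 → -48.
Column q: alternating steps +7, −3, +7, −3, …; 36, 43, 40, 47, 44, 51, 48 → 55.
So the next line is -48  55.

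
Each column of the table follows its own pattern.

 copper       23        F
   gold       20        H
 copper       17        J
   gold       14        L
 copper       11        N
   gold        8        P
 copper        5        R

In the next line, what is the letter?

Letter: F, H, J, L, N, P, R → T (letters move forward 2 places in the alphabet).

T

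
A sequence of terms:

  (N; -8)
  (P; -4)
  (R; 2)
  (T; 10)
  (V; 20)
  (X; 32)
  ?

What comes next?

(Z; 46)

For the letter, letters move forward 2 places in the alphabet: N, P, R, T, V, X → Z.
Second entry — differences are 4, 6, 8, … (increasing by 2 each time): -8, -4, 2, 10, 20, 32 → 46.
Combining the parts gives (Z; 46).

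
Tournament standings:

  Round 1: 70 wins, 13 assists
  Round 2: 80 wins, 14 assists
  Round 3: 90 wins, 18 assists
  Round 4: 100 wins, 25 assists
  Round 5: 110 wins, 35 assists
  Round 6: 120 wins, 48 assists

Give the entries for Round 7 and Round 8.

130 wins, 64 assists; 140 wins, 83 assists

Wins: 70, 80, 90, 100, 110, 120 → 130 → 140 (+10 each step).
Assists: differences are 1, 4, 7, … (increasing by 3 each time), so 13, 14, 18, 25, 35, 48 → 64 → 83.
So the next two rows are 130 wins, 64 assists and 140 wins, 83 assists.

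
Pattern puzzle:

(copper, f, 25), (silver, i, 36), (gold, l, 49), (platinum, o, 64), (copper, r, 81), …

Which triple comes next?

Metal — repeats copper → silver → gold → platinum: copper, silver, gold, platinum, copper → silver.
Letter: letters move forward 3 places in the alphabet, so f, i, l, o, r → u.
Third component: perfect squares: 5², 6², 7², …, so 25, 36, 49, 64, 81 → 100.
Combining the parts gives (silver, u, 100).

(silver, u, 100)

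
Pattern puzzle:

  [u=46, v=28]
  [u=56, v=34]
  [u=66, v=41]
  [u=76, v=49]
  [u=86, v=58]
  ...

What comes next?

For the u, +10 each step: 46, 56, 66, 76, 86 → 96.
V: differences are 6, 7, 8, … (increasing by 1 each time); 28, 34, 41, 49, 58 → 68.
So the next pair is [u=96, v=68].

[u=96, v=68]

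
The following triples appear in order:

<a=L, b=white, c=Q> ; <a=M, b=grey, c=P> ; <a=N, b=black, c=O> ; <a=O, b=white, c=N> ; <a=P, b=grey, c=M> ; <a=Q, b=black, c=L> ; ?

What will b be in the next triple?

white

A goes L, M, N, O, P, Q → R (letters move forward 1 place in the alphabet).
B: repeats white → grey → black; white, grey, black, white, grey, black → white.
C: letters move back 1 place in the alphabet, so Q, P, O, N, M, L → K.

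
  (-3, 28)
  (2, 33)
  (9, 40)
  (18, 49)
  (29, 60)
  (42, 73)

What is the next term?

First entry: differences are 5, 7, 9, … (increasing by 2 each time); -3, 2, 9, 18, 29, 42 → 57.
For the second entry, differences are 5, 7, 9, … (increasing by 2 each time): 28, 33, 40, 49, 60, 73 → 88.
So the next term is (57, 88).

(57, 88)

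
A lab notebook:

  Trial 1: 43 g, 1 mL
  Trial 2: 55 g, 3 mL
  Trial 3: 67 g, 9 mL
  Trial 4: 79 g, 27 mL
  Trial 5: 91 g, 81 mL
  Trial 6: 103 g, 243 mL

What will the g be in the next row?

For the g, +12 each step: 43, 55, 67, 79, 91, 103 → 115.

115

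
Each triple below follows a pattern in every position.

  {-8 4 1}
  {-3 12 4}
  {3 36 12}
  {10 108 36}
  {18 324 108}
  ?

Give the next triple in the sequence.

For the first component, differences are 5, 6, 7, … (increasing by 1 each time): -8, -3, 3, 10, 18 → 27.
Second component: ×3 each step, so 4, 12, 36, 108, 324 → 972.
Third component goes 1, 4, 12, 36, 108 → 324 (always the previous value of the second component).
So the next triple is {27 972 324}.

{27 972 324}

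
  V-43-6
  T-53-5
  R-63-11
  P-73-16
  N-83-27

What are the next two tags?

Letter goes V, T, R, P, N → L → J (letters move back 2 places in the alphabet).
Second component: +10 each step, so 43, 53, 63, 73, 83 → 93 → 103.
Third component — each term is the sum of the two before it: 6, 5, 11, 16, 27 → 43 → 70.
So the next two tags are L-93-43 and J-103-70.

L-93-43 then J-103-70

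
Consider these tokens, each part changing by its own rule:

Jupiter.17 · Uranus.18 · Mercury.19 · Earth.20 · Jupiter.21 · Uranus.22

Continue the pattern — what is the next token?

Mercury.23

Planet: Jupiter, Uranus, Mercury, Earth, Jupiter, Uranus → Mercury (repeats Jupiter → Uranus → Mercury → Earth).
For the second component, +1 each step: 17, 18, 19, 20, 21, 22 → 23.
So the next token is Mercury.23.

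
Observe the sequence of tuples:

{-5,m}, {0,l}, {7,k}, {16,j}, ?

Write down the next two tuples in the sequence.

{27,i}, {40,h}

For the first part, differences are 5, 7, 9, … (increasing by 2 each time): -5, 0, 7, 16 → 27 → 40.
Letter: m, l, k, j → i → h (letters move back 1 place in the alphabet).
So the next two tuples are {27,i} and {40,h}.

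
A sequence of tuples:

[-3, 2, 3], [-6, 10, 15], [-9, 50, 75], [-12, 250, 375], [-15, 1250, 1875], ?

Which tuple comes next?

[-18, 6250, 9375]

First coordinate: −3 each step, so -3, -6, -9, -12, -15 → -18.
Second coordinate: 2, 10, 50, 250, 1250 → 6250 (×5 each step).
Third coordinate: 3, 15, 75, 375, 1875 → 9375 (×5 each step).
Putting it together: [-18, 6250, 9375].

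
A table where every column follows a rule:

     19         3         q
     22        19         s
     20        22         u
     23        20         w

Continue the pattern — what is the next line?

21  23  y

First component: 19, 22, 20, 23 → 21 (alternating steps +3, −2, +3, −2, …).
Second component: always the previous value of the first component; 3, 19, 22, 20 → 23.
For the letter, letters move forward 2 places in the alphabet: q, s, u, w → y.
Putting it together: 21  23  y.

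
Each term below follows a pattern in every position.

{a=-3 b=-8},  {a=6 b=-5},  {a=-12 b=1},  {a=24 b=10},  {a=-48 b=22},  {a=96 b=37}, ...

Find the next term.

{a=-192 b=55}

A — ×(-2) each step: -3, 6, -12, 24, -48, 96 → -192.
B — differences are 3, 6, 9, … (increasing by 3 each time): -8, -5, 1, 10, 22, 37 → 55.
Combining the parts gives {a=-192 b=55}.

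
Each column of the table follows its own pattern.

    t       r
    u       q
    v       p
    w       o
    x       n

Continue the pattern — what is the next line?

y  m

First letter: letters move forward 1 place in the alphabet; t, u, v, w, x → y.
Second letter — letters move back 1 place in the alphabet: r, q, p, o, n → m.
Combining the parts gives y  m.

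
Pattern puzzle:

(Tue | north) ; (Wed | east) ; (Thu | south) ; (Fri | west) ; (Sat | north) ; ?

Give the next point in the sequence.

Day: runs through the weekdays Mon→Sun; Tue, Wed, Thu, Fri, Sat → Sun.
Direction goes north, east, south, west, north → east (repeats north → east → south → west).
So the next point is (Sun | east).

(Sun | east)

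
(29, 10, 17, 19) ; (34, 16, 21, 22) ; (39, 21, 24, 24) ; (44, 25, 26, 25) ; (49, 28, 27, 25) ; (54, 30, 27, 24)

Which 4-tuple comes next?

(59, 31, 26, 22)

First part goes 29, 34, 39, 44, 49, 54 → 59 (+5 each step).
Second part: 10, 16, 21, 25, 28, 30 → 31 (differences are 6, 5, 4, … (decreasing by 1 each time)).
Third part: 17, 21, 24, 26, 27, 27 → 26 (differences are 4, 3, 2, … (decreasing by 1 each time)).
Fourth part: differences are 3, 2, 1, … (decreasing by 1 each time); 19, 22, 24, 25, 25, 24 → 22.
Combining the parts gives (59, 31, 26, 22).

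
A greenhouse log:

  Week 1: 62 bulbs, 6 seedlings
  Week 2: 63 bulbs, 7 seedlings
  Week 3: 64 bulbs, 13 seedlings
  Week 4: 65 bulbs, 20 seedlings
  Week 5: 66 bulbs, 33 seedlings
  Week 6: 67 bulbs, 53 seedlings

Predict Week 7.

Bulbs — +1 each step: 62, 63, 64, 65, 66, 67 → 68.
Seedlings: each term is the sum of the two before it, so 6, 7, 13, 20, 33, 53 → 86.
So the next line is 68 bulbs, 86 seedlings.

68 bulbs, 86 seedlings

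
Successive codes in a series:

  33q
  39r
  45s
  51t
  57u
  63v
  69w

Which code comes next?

First component — +6 each step: 33, 39, 45, 51, 57, 63, 69 → 75.
Letter — letters move forward 1 place in the alphabet: q, r, s, t, u, v, w → x.
Combining the parts gives 75x.

75x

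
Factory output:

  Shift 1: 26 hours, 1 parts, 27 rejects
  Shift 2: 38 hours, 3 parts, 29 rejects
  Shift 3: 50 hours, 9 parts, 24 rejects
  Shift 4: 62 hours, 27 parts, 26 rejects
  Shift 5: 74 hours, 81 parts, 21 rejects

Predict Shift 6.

Hours goes 26, 38, 50, 62, 74 → 86 (+12 each step).
Parts — ×3 each step: 1, 3, 9, 27, 81 → 243.
Rejects: 27, 29, 24, 26, 21 → 23 (alternating steps +2, −5, +2, −5, …).
Combining the parts gives 86 hours, 243 parts, 23 rejects.

86 hours, 243 parts, 23 rejects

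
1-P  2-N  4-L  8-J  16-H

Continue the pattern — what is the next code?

First component: 1, 2, 4, 8, 16 → 32 (×2 each step).
Letter: letters move back 2 places in the alphabet; P, N, L, J, H → F.
Putting it together: 32-F.

32-F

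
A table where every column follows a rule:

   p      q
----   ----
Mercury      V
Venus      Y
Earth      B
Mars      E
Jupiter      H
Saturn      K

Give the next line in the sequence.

Uranus  N

Column p: runs through the planets Mercury→Neptune; Mercury, Venus, Earth, Mars, Jupiter, Saturn → Uranus.
Column q — letters move forward 3 places in the alphabet, wrapping Z→A: V, Y, B, E, H, K → N.
Putting it together: Uranus  N.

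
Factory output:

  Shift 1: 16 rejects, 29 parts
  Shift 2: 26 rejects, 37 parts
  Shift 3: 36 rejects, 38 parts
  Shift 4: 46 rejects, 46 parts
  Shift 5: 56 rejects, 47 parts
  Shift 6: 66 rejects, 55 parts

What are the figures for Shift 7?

For the rejects, +10 each step: 16, 26, 36, 46, 56, 66 → 76.
Parts — alternating steps +8, +1, +8, +1, …: 29, 37, 38, 46, 47, 55 → 56.
Combining the parts gives 76 rejects, 56 parts.

76 rejects, 56 parts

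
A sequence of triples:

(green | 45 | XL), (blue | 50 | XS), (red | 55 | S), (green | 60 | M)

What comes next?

(blue | 65 | L)

Colour: green, blue, red, green → blue (repeats green → blue → red).
Second slot: +5 each step; 45, 50, 55, 60 → 65.
Size goes XL, XS, S, M → L (runs through clothing sizes XS→XL).
So the next triple is (blue | 65 | L).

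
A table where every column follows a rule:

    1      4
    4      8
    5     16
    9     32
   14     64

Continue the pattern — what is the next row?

First component: 1, 4, 5, 9, 14 → 23 (each term is the sum of the two before it).
Second component — ×2 each step: 4, 8, 16, 32, 64 → 128.
Combining the parts gives 23  128.

23  128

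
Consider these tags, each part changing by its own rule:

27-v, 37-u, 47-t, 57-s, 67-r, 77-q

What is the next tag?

First component: +10 each step, so 27, 37, 47, 57, 67, 77 → 87.
For the letter, letters move back 1 place in the alphabet: v, u, t, s, r, q → p.
So the next tag is 87-p.

87-p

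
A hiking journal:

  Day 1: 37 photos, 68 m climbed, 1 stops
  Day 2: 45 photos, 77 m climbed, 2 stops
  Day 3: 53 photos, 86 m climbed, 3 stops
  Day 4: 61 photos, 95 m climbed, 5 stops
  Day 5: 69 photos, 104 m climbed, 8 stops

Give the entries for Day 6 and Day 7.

77 photos, 113 m climbed, 13 stops; 85 photos, 122 m climbed, 21 stops

For the photos, +8 each step: 37, 45, 53, 61, 69 → 77 → 85.
M climbed: +9 each step; 68, 77, 86, 95, 104 → 113 → 122.
For the stops, each term is the sum of the two before it: 1, 2, 3, 5, 8 → 13 → 21.
Putting the parts together: 77 photos, 113 m climbed, 13 stops and then 85 photos, 122 m climbed, 21 stops.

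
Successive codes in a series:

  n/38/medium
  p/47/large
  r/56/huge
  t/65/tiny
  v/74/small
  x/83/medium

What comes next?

Letter — letters move forward 2 places in the alphabet: n, p, r, t, v, x → z.
Second component goes 38, 47, 56, 65, 74, 83 → 92 (+9 each step).
Size: repeats medium → large → huge → tiny → small; medium, large, huge, tiny, small, medium → large.
So the next code is z/92/large.

z/92/large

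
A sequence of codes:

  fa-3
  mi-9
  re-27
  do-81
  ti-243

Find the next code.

la-729

Note: runs backward through the solfège scale do→ti, so fa, mi, re, do, ti → la.
Second component: ×3 each step, so 3, 9, 27, 81, 243 → 729.
So the next code is la-729.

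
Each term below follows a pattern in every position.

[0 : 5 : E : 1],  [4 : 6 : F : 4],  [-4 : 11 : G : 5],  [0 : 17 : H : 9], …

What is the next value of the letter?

Letter: E, F, G, H → I (letters move forward 1 place in the alphabet).

I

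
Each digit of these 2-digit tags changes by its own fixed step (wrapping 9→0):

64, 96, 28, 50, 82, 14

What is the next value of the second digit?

6

First digit goes 6, 9, 2, 5, 8, 1 → 4 (+3 each step, mod 10).
For the second digit, +2 each step, mod 10: 4, 6, 8, 0, 2, 4 → 6.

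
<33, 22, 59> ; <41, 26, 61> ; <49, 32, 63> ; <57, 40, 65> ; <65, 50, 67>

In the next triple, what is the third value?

Third value: +2 each step; 59, 61, 63, 65, 67 → 69.

69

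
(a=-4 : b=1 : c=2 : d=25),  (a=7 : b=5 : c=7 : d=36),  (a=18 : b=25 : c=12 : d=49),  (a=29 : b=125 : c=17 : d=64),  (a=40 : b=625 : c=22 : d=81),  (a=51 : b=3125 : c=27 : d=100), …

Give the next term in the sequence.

A — +11 each step: -4, 7, 18, 29, 40, 51 → 62.
B: ×5 each step, so 1, 5, 25, 125, 625, 3125 → 15625.
For the c, +5 each step: 2, 7, 12, 17, 22, 27 → 32.
D: 25, 36, 49, 64, 81, 100 → 121 (perfect squares: 5², 6², 7², …).
Putting it together: (a=62 : b=15625 : c=32 : d=121).

(a=62 : b=15625 : c=32 : d=121)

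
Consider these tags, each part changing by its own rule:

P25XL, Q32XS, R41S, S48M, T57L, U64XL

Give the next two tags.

Letter: P, Q, R, S, T, U → V → W (letters move forward 1 place in the alphabet).
Second component: 25, 32, 41, 48, 57, 64 → 73 → 80 (alternating steps +7, +9, +7, +9, …).
Size: XL, XS, S, M, L, XL → XS → S (repeats XL → XS → S → M → L).
Putting the parts together: V73XS and then W80S.

V73XS, W80S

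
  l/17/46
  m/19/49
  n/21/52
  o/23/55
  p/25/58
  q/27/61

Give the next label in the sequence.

r/29/64

Letter: l, m, n, o, p, q → r (letters move forward 1 place in the alphabet).
Second component: +2 each step; 17, 19, 21, 23, 25, 27 → 29.
Third component — +3 each step: 46, 49, 52, 55, 58, 61 → 64.
Combining the parts gives r/29/64.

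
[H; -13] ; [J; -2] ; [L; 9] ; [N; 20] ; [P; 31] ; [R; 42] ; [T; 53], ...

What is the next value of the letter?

Letter: letters move forward 2 places in the alphabet; H, J, L, N, P, R, T → V.
Second entry: -13, -2, 9, 20, 31, 42, 53 → 64 (+11 each step).

V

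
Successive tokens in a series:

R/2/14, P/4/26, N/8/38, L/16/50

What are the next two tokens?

For the letter, letters move back 2 places in the alphabet: R, P, N, L → J → H.
Second component: 2, 4, 8, 16 → 32 → 64 (×2 each step).
Third component: 14, 26, 38, 50 → 62 → 74 (+12 each step).
So the next two tokens are J/32/62 and H/64/74.

J/32/62 then H/64/74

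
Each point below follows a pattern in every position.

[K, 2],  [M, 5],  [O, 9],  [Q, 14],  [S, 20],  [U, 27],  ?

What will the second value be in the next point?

Second value: differences are 3, 4, 5, … (increasing by 1 each time), so 2, 5, 9, 14, 20, 27 → 35.

35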